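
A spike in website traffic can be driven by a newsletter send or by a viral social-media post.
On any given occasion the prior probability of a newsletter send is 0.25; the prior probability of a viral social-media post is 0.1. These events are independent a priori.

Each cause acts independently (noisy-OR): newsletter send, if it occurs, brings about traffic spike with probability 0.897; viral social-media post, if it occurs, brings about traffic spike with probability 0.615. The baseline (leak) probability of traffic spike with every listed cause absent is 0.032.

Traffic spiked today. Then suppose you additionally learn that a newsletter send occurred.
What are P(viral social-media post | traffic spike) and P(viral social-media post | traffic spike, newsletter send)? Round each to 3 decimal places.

P(viral social-media post | traffic spike) ≈ 0.241; P(viral social-media post | traffic spike, newsletter send) ≈ 0.106

Under noisy-OR, P(traffic spike | causes) = 1 − (1−0.032)·∏(1−qᵢ) over the active causes.
P(traffic spike) = 0.032×0.75×0.9 + 0.62732×0.75×0.1 + 0.900296×0.25×0.9 + 0.961614×0.25×0.1 = 0.021600 + 0.047049 + 0.202567 + 0.024040 = 0.295256
Restricting to configurations with viral social-media post present: 0.047049 + 0.024040 = 0.071089.
P(viral social-media post | traffic spike) = 0.071089 / 0.295256 ≈ 0.241

With the extra evidence:
Sum P(traffic spike|·) weighted by the priors over both values of viral social-media post:
  P(traffic spike | newsletter send) = 0.900296*0.9 + 0.961614*0.1
        = 0.810266 + 0.096161 = 0.906427
Configurations with viral social-media post contribute 0.096161, so
  P(viral social-media post | traffic spike, newsletter send) = 0.096161 / 0.906427 ≈ 0.106
This is intercausal reasoning (explaining away): once newsletter send accounts for the traffic spike, viral social-media post becomes less likely.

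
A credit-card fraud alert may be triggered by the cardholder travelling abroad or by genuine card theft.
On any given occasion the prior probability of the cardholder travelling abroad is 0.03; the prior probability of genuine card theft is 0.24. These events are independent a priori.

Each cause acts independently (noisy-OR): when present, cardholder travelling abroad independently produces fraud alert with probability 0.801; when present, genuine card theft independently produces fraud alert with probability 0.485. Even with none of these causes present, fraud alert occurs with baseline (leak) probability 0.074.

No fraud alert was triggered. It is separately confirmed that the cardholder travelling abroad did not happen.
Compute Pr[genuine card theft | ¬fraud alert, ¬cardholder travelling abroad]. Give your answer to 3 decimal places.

Pr[genuine card theft | ¬fraud alert, ¬cardholder travelling abroad] ≈ 0.140

Under noisy-OR, P(fraud alert | causes) = 1 − (1−0.074)·∏(1−qᵢ) over the active causes.
Weight on genuine card theft=true, given the evidence: 0.47689×0.24 = 0.114454
Normalizer over all consistent configurations: 0.926×0.76 + 0.47689×0.24 = 0.818214
P(genuine card theft | ¬fraud alert, ¬cardholder travelling abroad) = 0.114454/0.818214 ≈ 0.140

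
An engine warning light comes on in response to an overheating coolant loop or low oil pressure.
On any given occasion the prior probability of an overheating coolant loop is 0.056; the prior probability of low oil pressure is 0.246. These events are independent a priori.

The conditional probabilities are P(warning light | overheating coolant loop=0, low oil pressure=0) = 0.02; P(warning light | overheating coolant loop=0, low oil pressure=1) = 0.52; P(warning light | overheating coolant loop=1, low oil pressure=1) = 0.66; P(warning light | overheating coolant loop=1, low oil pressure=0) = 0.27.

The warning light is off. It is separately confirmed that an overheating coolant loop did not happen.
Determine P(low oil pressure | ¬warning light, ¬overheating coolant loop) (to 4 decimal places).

P(¬warning light | ¬overheating coolant loop) = 0.98×0.754 + 0.48×0.246 = 0.738920 + 0.118080 = 0.857000
The low oil pressure-present share is 0.48×0.246 = 0.118080.
P(low oil pressure | ¬warning light, ¬overheating coolant loop) = 0.118080 / 0.857000 ≈ 0.1378

P(low oil pressure | ¬warning light, ¬overheating coolant loop) ≈ 0.1378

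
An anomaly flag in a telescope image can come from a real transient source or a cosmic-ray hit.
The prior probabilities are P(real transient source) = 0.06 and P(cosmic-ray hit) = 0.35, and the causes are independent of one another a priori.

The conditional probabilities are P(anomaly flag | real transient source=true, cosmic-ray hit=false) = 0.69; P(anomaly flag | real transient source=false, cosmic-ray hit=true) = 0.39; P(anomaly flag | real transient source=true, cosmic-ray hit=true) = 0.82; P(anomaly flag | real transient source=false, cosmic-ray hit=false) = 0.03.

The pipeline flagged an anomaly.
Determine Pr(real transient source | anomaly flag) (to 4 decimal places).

For the numerator, keep only real transient source=true terms: 0.026910 + 0.017220 = 0.044130
The normalizing constant is 0.03·0.94·0.65 + 0.39·0.94·0.35 + 0.69·0.06·0.65 + 0.82·0.06·0.35 = 0.190770
P(real transient source | anomaly flag) = 0.044130/0.190770 ≈ 0.2313

Pr(real transient source | anomaly flag) ≈ 0.2313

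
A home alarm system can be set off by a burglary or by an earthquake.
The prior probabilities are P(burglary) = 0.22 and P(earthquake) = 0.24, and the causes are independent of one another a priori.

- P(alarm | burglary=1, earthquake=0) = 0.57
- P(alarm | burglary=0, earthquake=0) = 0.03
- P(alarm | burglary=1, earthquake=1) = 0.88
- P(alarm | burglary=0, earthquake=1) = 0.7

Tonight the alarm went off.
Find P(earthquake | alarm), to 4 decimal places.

By total probability over the 4 (burglary, earthquake) configurations:
  P(alarm) = 0.03*0.78*0.76 + 0.7*0.78*0.24 + 0.57*0.22*0.76 + 0.88*0.22*0.24
        = 0.017784 + 0.131040 + 0.095304 + 0.046464 = 0.290592
Keeping only the earthquake-present terms gives 0.177504, so
  P(earthquake | alarm) = 0.177504 / 0.290592 ≈ 0.6108

P(earthquake | alarm) ≈ 0.6108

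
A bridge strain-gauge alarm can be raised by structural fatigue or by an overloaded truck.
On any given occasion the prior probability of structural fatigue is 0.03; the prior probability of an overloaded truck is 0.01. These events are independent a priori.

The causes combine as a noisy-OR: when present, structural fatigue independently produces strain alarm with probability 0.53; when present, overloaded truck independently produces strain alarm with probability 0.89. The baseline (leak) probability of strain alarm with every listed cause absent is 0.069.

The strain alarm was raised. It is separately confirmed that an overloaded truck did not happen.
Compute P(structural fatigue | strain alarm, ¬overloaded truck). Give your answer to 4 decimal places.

Under noisy-OR, P(strain alarm | causes) = 1 − (1−0.069)·∏(1−qᵢ) over the active causes.
Weight on structural fatigue=true, given the evidence: 0.56243×0.03 = 0.016873
The normalizing constant is 0.069×0.97 + 0.56243×0.03 = 0.083803
P(structural fatigue | strain alarm, ¬overloaded truck) = 0.016873/0.083803 ≈ 0.2013

P(structural fatigue | strain alarm, ¬overloaded truck) ≈ 0.2013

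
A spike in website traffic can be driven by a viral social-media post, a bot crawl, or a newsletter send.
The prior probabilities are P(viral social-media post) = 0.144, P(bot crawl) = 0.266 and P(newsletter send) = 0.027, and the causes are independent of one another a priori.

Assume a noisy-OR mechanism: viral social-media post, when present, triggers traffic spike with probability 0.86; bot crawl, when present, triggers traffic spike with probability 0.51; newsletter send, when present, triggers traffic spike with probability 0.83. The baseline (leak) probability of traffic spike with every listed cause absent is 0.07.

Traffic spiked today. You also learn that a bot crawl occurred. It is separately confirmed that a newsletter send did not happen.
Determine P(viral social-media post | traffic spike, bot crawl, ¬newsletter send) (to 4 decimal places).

P(viral social-media post | traffic spike, bot crawl, ¬newsletter send) ≈ 0.2244

Under noisy-OR, P(traffic spike | causes) = 1 − (1−0.07)·∏(1−qᵢ) over the active causes.
For the numerator, keep only viral social-media post=true terms: 0.936202*0.144 = 0.134813
The normalizing constant is 0.5443*0.856 + 0.936202*0.144 = 0.600734
P(viral social-media post | traffic spike, bot crawl, ¬newsletter send) = 0.134813/0.600734 ≈ 0.2244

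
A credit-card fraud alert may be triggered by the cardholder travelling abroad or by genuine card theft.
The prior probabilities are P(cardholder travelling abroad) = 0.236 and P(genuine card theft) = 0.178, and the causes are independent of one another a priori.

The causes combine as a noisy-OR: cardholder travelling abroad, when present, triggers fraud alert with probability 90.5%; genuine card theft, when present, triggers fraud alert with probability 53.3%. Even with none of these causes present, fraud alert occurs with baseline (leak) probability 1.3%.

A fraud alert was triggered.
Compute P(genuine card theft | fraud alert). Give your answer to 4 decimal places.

Under noisy-OR, P(fraud alert | causes) = 1 − (1−0.013)·∏(1−qᵢ) over the active causes.
Enumerate the 4 (cardholder travelling abroad, genuine card theft) configurations and weight by the priors:
  P(fraud alert) = 0.013*0.764*0.822 + 0.539071*0.764*0.178 + 0.906235*0.236*0.822 + 0.956212*0.236*0.178
        = 0.008164 + 0.073309 + 0.175802 + 0.040169 = 0.297444
The terms with genuine card theft present sum to 0.113478, so
  P(genuine card theft | fraud alert) = 0.113478 / 0.297444 ≈ 0.3815

P(genuine card theft | fraud alert) ≈ 0.3815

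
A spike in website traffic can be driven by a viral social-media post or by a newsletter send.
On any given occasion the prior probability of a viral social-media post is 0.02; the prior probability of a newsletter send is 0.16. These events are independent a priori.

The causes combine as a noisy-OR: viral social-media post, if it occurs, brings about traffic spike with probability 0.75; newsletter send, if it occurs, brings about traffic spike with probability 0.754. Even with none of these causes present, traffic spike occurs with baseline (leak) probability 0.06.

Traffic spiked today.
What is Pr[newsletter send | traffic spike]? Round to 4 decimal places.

Under noisy-OR, P(traffic spike | causes) = 1 − (1−0.06)·∏(1−qᵢ) over the active causes.
Enumerate the 4 (viral social-media post, newsletter send) configurations and weight by the priors:
  P(traffic spike) = 0.06·0.98·0.84 + 0.76876·0.98·0.16 + 0.765·0.02·0.84 + 0.94219·0.02·0.16
        = 0.049392 + 0.120542 + 0.012852 + 0.003015 = 0.185801
Keeping only the newsletter send-present terms gives 0.123557, so
  P(newsletter send | traffic spike) = 0.123557 / 0.185801 ≈ 0.6650

Pr[newsletter send | traffic spike] ≈ 0.6650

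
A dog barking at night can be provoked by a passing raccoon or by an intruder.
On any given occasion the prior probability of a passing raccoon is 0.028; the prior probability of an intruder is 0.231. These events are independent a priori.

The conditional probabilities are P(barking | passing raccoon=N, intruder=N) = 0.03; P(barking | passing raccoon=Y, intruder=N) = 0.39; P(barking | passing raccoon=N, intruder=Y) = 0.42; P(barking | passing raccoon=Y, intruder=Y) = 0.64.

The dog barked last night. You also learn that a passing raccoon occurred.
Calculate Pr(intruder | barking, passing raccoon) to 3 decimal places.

P(barking | passing raccoon) = 0.39*0.769 + 0.64*0.231 = 0.299910 + 0.147840 = 0.447750
The intruder-present share is 0.64*0.231 = 0.147840.
Hence the posterior is 0.147840/0.447750 ≈ 0.330.

Pr(intruder | barking, passing raccoon) ≈ 0.330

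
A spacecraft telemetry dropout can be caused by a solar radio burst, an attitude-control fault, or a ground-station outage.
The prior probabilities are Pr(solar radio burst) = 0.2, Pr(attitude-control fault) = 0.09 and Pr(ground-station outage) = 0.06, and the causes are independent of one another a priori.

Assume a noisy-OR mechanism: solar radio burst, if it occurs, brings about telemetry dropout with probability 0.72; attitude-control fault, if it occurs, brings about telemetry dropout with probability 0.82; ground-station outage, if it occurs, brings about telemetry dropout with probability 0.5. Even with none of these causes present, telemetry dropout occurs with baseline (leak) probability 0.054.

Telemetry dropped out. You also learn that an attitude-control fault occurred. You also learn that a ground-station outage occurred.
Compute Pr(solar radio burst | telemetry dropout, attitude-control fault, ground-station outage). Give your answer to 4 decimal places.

Under noisy-OR, P(telemetry dropout | causes) = 1 − (1−0.054)·∏(1−qᵢ) over the active causes.
Sum P(telemetry dropout|·) weighted by the priors over both values of solar radio burst:
  P(telemetry dropout | attitude-control fault, ground-station outage) = 0.91486*0.8 + 0.976161*0.2
        = 0.731888 + 0.195232 = 0.927120
Keeping only the solar radio burst-present terms gives 0.195232, so
  P(solar radio burst | telemetry dropout, attitude-control fault, ground-station outage) = 0.195232 / 0.927120 ≈ 0.2106

Pr(solar radio burst | telemetry dropout, attitude-control fault, ground-station outage) ≈ 0.2106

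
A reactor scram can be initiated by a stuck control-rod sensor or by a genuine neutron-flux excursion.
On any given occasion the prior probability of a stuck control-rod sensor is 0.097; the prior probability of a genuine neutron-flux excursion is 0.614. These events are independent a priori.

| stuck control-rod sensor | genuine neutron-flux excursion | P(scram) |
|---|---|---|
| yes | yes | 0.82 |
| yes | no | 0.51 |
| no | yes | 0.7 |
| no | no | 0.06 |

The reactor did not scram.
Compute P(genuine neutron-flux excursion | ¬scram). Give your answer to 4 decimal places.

For the numerator, keep only genuine neutron-flux excursion=true terms: 0.166333 + 0.010720 = 0.177053
The normalizing constant is 0.94×0.903×0.386 + 0.3×0.903×0.614 + 0.49×0.097×0.386 + 0.18×0.097×0.614 = 0.523045
Posterior = 0.177053 / 0.523045 ≈ 0.3385

P(genuine neutron-flux excursion | ¬scram) ≈ 0.3385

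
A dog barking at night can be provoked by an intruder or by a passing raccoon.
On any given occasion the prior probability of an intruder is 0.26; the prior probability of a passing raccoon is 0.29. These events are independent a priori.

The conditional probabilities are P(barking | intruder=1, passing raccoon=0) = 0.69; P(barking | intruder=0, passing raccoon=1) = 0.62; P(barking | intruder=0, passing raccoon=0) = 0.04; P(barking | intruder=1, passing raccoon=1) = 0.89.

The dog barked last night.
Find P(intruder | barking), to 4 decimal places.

P(intruder | barking) ≈ 0.5580

By total probability over the 4 (intruder, passing raccoon) configurations:
  P(barking) = 0.04*0.74*0.71 + 0.62*0.74*0.29 + 0.69*0.26*0.71 + 0.89*0.26*0.29
        = 0.021016 + 0.133052 + 0.127374 + 0.067106 = 0.348548
Configurations with intruder contribute 0.194480, so
  P(intruder | barking) = 0.194480 / 0.348548 ≈ 0.5580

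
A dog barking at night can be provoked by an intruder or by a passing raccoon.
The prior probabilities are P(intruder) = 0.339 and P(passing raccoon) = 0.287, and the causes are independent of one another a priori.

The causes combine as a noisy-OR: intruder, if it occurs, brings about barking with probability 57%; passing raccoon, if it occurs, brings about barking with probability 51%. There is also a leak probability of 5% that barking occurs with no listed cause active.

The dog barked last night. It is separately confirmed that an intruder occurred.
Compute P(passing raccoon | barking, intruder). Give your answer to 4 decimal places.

Under noisy-OR, P(barking | causes) = 1 − (1−0.05)·∏(1−qᵢ) over the active causes.
Numerator (weight on configurations with passing raccoon): 0.799835*0.287 = 0.229553
Normalizer over all consistent configurations: 0.5915*0.713 + 0.799835*0.287 = 0.651292
P(passing raccoon | barking, intruder) = 0.229553/0.651292 ≈ 0.3525

P(passing raccoon | barking, intruder) ≈ 0.3525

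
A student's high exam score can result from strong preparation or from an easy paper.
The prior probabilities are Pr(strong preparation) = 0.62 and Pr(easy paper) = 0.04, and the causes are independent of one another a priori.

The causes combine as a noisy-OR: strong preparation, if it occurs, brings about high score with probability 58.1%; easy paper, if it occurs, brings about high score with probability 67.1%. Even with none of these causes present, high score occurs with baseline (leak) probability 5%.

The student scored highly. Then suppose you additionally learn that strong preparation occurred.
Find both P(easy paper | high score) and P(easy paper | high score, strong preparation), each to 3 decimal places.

P(easy paper | high score) ≈ 0.078; P(easy paper | high score, strong preparation) ≈ 0.057

Under noisy-OR, P(high score | causes) = 1 − (1−0.05)·∏(1−qᵢ) over the active causes.
Numerator (weight on configurations with easy paper): 0.010449 + 0.021552 = 0.032001
Normalizer over all consistent configurations: 0.05*0.38*0.96 + 0.68745*0.38*0.04 + 0.60195*0.62*0.96 + 0.869042*0.62*0.04 = 0.408522
Posterior = 0.032001 / 0.408522 ≈ 0.078

With the extra evidence:
P(high score | strong preparation) = 0.60195*0.96 + 0.869042*0.04 = 0.577872 + 0.034762 = 0.612634
The easy paper-present share is 0.869042*0.04 = 0.034762.
P(easy paper | high score, strong preparation) = 0.034762 / 0.612634 ≈ 0.057
The drop from 0.078 to 0.057 is the explaining-away (discounting) effect.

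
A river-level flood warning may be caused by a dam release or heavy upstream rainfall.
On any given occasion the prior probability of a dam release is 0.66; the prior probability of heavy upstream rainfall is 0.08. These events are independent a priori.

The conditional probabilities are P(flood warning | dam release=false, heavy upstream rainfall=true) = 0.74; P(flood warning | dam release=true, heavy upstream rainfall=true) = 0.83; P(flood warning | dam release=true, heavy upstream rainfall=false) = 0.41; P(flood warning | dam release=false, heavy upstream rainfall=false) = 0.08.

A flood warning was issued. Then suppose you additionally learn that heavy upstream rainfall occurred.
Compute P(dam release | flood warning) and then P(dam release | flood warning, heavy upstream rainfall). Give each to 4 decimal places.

P(flood warning) = 0.08*0.34*0.92 + 0.74*0.34*0.08 + 0.41*0.66*0.92 + 0.83*0.66*0.08 = 0.025024 + 0.020128 + 0.248952 + 0.043824 = 0.337928
The dam release-present share is 0.248952 + 0.043824 = 0.292776.
P(dam release | flood warning) = 0.292776 / 0.337928 ≈ 0.8664

With the extra evidence:
P(flood warning | heavy upstream rainfall) = 0.74·0.34 + 0.83·0.66 = 0.251600 + 0.547800 = 0.799400
Of this, 0.547800 comes from 0.83·0.66 (the dam release=true cases).
Hence the posterior is 0.547800/0.799400 ≈ 0.6853.

P(dam release | flood warning) ≈ 0.8664; P(dam release | flood warning, heavy upstream rainfall) ≈ 0.6853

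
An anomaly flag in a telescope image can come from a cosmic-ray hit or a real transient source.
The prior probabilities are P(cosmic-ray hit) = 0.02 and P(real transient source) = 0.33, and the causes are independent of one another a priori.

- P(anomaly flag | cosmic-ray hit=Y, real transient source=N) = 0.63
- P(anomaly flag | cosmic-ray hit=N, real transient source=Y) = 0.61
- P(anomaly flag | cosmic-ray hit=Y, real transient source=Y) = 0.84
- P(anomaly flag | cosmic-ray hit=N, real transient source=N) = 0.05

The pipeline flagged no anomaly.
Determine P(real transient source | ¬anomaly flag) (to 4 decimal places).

P(real transient source | ¬anomaly flag) ≈ 0.1683

P(¬anomaly flag) = 0.95*0.98*0.67 + 0.39*0.98*0.33 + 0.37*0.02*0.67 + 0.16*0.02*0.33 = 0.623770 + 0.126126 + 0.004958 + 0.001056 = 0.755910
Restricting to configurations with real transient source present: 0.126126 + 0.001056 = 0.127182.
P(real transient source | ¬anomaly flag) = 0.127182 / 0.755910 ≈ 0.1683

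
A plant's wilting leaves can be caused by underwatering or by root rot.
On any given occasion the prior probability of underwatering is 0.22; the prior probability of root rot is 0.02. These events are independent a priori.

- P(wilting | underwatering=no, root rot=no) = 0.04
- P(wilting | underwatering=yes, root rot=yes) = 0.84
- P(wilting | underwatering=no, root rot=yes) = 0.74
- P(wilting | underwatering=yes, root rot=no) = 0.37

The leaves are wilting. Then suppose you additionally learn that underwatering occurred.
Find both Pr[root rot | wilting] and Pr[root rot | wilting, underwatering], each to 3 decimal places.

Enumerate the 4 (underwatering, root rot) configurations and weight by the priors:
  P(wilting) = 0.04·0.78·0.98 + 0.74·0.78·0.02 + 0.37·0.22·0.98 + 0.84·0.22·0.02
        = 0.030576 + 0.011544 + 0.079772 + 0.003696 = 0.125588
The terms with root rot present sum to 0.015240, so
  P(root rot | wilting) = 0.015240 / 0.125588 ≈ 0.121

With the extra evidence:
P(wilting | underwatering) = 0.37·0.98 + 0.84·0.02 = 0.362600 + 0.016800 = 0.379400
The root rot-present share is 0.84·0.02 = 0.016800.
So P(root rot | wilting, underwatering) = 0.016800/0.379400 ≈ 0.044.
— underwatering explains away the evidence for root rot.

Pr[root rot | wilting] ≈ 0.121; Pr[root rot | wilting, underwatering] ≈ 0.044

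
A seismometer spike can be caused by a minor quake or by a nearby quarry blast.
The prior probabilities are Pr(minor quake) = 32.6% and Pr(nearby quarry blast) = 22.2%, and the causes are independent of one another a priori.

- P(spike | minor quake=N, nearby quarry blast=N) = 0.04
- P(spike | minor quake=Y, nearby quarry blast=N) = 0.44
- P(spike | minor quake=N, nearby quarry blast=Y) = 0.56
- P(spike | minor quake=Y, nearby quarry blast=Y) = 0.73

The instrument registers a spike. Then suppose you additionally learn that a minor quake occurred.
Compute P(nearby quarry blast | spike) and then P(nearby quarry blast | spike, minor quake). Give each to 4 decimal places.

P(nearby quarry blast | spike) ≈ 0.5075; P(nearby quarry blast | spike, minor quake) ≈ 0.3213

Sum P(spike|·) weighted by the priors over the 4 (minor quake, nearby quarry blast) configurations:
  P(spike) = 0.04·0.674·0.778 + 0.56·0.674·0.222 + 0.44·0.326·0.778 + 0.73·0.326·0.222
        = 0.020975 + 0.083792 + 0.111596 + 0.052832 = 0.269195
Configurations with nearby quarry blast contribute 0.136624, so
  P(nearby quarry blast | spike) = 0.136624 / 0.269195 ≈ 0.5075

Now also conditioning on minor quake=true:
P(spike | minor quake) = 0.44·0.778 + 0.73·0.222 = 0.342320 + 0.162060 = 0.504380
Of this, 0.162060 comes from 0.73·0.222 (the nearby quarry blast=true cases).
So P(nearby quarry blast | spike, minor quake) = 0.162060/0.504380 ≈ 0.3213.
Conditioning on minor quake lowers the posterior on nearby quarry blast: the classic explaining-away effect in a common-effect structure.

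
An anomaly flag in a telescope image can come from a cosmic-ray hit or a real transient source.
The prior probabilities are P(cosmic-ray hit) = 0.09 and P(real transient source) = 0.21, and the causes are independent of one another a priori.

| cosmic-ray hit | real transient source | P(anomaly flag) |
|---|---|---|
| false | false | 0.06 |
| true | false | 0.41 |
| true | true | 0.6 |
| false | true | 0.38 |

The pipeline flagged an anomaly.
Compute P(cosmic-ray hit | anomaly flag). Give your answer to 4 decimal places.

P(cosmic-ray hit | anomaly flag) ≈ 0.2592

By total probability over the 4 (cosmic-ray hit, real transient source) configurations:
  P(anomaly flag) = 0.06*0.91*0.79 + 0.38*0.91*0.21 + 0.41*0.09*0.79 + 0.6*0.09*0.21
        = 0.043134 + 0.072618 + 0.029151 + 0.011340 = 0.156243
The terms with cosmic-ray hit present sum to 0.040491, so
  P(cosmic-ray hit | anomaly flag) = 0.040491 / 0.156243 ≈ 0.2592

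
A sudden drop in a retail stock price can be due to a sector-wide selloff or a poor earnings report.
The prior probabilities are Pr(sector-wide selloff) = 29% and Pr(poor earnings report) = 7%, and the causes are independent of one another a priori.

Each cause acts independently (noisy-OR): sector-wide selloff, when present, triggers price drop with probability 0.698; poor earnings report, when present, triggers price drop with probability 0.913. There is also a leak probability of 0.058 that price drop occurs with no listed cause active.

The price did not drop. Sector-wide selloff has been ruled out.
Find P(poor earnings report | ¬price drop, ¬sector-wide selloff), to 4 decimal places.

Under noisy-OR, P(price drop | causes) = 1 − (1−0.058)·∏(1−qᵢ) over the active causes.
By total probability over both values of poor earnings report:
  P(¬price drop | ¬sector-wide selloff) = 0.942×0.93 + 0.081954×0.07
        = 0.876060 + 0.005737 = 0.881797
Keeping only the poor earnings report-present terms gives 0.005737, so
  P(poor earnings report | ¬price drop, ¬sector-wide selloff) = 0.005737 / 0.881797 ≈ 0.0065

P(poor earnings report | ¬price drop, ¬sector-wide selloff) ≈ 0.0065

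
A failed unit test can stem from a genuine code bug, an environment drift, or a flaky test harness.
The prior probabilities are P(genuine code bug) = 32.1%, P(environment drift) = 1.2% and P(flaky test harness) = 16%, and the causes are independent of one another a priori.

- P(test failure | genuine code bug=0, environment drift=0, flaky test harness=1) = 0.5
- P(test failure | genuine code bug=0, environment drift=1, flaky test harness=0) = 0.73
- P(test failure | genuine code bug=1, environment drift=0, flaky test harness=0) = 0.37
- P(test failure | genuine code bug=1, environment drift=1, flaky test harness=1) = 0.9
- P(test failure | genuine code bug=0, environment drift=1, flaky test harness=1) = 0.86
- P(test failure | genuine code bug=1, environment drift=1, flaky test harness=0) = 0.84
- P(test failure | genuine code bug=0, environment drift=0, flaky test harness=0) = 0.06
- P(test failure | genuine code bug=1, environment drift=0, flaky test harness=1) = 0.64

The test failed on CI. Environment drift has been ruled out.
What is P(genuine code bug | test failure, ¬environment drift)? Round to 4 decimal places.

P(test failure | ¬environment drift) = 0.06*0.679*0.84 + 0.5*0.679*0.16 + 0.37*0.321*0.84 + 0.64*0.321*0.16 = 0.034222 + 0.054320 + 0.099767 + 0.032870 = 0.221179
Of this, 0.132637 comes from 0.099767 + 0.032870 (the genuine code bug=true cases).
So P(genuine code bug | test failure, ¬environment drift) = 0.132637/0.221179 ≈ 0.5997.

P(genuine code bug | test failure, ¬environment drift) ≈ 0.5997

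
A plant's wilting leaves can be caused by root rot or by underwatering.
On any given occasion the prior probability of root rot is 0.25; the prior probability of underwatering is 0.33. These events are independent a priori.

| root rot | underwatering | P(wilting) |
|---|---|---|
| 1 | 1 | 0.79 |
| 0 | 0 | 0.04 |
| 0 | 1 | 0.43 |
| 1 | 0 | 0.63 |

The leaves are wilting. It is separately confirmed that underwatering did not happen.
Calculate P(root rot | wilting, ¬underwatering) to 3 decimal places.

P(root rot | wilting, ¬underwatering) ≈ 0.840

P(wilting | ¬underwatering) = 0.04*0.75 + 0.63*0.25 = 0.030000 + 0.157500 = 0.187500
Of this, 0.157500 comes from 0.63*0.25 (the root rot=true cases).
So P(root rot | wilting, ¬underwatering) = 0.157500/0.187500 ≈ 0.840.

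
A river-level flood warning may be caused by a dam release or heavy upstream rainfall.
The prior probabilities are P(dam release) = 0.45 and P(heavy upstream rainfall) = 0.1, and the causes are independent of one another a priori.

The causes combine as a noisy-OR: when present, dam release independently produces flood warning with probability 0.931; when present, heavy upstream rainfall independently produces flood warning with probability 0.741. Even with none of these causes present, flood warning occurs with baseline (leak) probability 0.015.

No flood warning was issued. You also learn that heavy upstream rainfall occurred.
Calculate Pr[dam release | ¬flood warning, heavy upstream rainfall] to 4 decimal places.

Under noisy-OR, P(flood warning | causes) = 1 − (1−0.015)·∏(1−qᵢ) over the active causes.
Enumerate both values of dam release and weight by the priors:
  P(¬flood warning | heavy upstream rainfall) = 0.255115*0.55 + 0.017603*0.45
        = 0.140313 + 0.007921 = 0.148234
The terms with dam release present sum to 0.007921, so
  P(dam release | ¬flood warning, heavy upstream rainfall) = 0.007921 / 0.148234 ≈ 0.0534

Pr[dam release | ¬flood warning, heavy upstream rainfall] ≈ 0.0534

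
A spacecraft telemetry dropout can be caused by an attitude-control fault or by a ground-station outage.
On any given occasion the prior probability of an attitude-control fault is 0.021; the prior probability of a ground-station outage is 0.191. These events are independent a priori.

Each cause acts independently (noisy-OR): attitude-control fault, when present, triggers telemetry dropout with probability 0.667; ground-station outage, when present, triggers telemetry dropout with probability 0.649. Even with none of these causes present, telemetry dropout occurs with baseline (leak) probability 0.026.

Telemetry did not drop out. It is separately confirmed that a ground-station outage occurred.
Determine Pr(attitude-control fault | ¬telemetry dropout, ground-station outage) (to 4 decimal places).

Under noisy-OR, P(telemetry dropout | causes) = 1 − (1−0.026)·∏(1−qᵢ) over the active causes.
Sum P(¬telemetry dropout|·) weighted by the priors over both values of attitude-control fault:
  P(¬telemetry dropout | ground-station outage) = 0.341874·0.979 + 0.113844·0.021
        = 0.334695 + 0.002391 = 0.337086
The terms with attitude-control fault present sum to 0.002391, so
  P(attitude-control fault | ¬telemetry dropout, ground-station outage) = 0.002391 / 0.337086 ≈ 0.0071

Pr(attitude-control fault | ¬telemetry dropout, ground-station outage) ≈ 0.0071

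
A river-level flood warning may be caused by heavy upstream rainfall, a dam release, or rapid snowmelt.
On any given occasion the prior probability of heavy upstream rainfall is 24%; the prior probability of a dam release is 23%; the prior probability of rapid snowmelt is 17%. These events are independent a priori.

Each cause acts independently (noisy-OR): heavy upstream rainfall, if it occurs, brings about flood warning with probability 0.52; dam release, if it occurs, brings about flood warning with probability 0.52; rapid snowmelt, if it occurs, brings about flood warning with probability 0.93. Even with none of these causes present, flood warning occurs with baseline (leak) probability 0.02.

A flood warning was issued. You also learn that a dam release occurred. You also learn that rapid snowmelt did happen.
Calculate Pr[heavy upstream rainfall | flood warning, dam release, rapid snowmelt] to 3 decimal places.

Pr[heavy upstream rainfall | flood warning, dam release, rapid snowmelt] ≈ 0.243

Under noisy-OR, P(flood warning | causes) = 1 − (1−0.02)·∏(1−qᵢ) over the active causes.
For the numerator, keep only heavy upstream rainfall=true terms: 0.984195×0.24 = 0.236207
The normalizing constant is 0.967072×0.76 + 0.984195×0.24 = 0.971182
P(heavy upstream rainfall | flood warning, dam release, rapid snowmelt) = 0.236207/0.971182 ≈ 0.243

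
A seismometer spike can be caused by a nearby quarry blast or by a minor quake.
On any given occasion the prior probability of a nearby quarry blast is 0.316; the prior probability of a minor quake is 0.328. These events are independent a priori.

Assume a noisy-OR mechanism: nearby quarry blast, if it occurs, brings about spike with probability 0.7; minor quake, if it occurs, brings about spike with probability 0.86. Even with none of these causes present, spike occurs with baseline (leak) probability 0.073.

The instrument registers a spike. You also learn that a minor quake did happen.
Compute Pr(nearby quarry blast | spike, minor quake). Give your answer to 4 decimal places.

Pr(nearby quarry blast | spike, minor quake) ≈ 0.3378

Under noisy-OR, P(spike | causes) = 1 − (1−0.073)·∏(1−qᵢ) over the active causes.
P(spike | minor quake) = 0.87022·0.684 + 0.961066·0.316 = 0.595230 + 0.303697 = 0.898927
Of this, 0.303697 comes from 0.961066·0.316 (the nearby quarry blast=true cases).
Hence the posterior is 0.303697/0.898927 ≈ 0.3378.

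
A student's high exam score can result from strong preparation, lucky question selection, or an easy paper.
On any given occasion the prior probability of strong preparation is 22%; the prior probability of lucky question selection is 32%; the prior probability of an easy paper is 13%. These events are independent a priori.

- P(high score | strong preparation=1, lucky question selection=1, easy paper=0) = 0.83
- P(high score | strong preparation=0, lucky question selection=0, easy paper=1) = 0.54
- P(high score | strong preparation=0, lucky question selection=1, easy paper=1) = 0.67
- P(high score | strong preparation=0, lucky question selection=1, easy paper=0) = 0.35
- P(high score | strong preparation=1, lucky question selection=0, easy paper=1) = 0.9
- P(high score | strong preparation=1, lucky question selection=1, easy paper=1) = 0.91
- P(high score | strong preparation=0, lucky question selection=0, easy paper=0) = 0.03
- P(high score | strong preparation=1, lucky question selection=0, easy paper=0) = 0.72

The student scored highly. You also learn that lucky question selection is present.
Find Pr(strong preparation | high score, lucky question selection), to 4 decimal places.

Pr(strong preparation | high score, lucky question selection) ≈ 0.3771

P(high score | lucky question selection) = 0.35·0.78·0.87 + 0.67·0.78·0.13 + 0.83·0.22·0.87 + 0.91·0.22·0.13 = 0.237510 + 0.067938 + 0.158862 + 0.026026 = 0.490336
The strong preparation-present share is 0.158862 + 0.026026 = 0.184888.
Hence the posterior is 0.184888/0.490336 ≈ 0.3771.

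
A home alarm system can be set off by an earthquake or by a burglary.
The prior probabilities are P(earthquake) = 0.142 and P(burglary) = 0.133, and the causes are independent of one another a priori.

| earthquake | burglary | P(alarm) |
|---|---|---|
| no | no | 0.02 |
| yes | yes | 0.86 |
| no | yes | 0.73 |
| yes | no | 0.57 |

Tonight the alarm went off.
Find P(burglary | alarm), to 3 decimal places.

Enumerate the 4 (earthquake, burglary) configurations and weight by the priors:
  P(alarm) = 0.02*0.858*0.867 + 0.73*0.858*0.133 + 0.57*0.142*0.867 + 0.86*0.142*0.133
        = 0.014878 + 0.083303 + 0.070175 + 0.016242 = 0.184598
Configurations with burglary contribute 0.099545, so
  P(burglary | alarm) = 0.099545 / 0.184598 ≈ 0.539

P(burglary | alarm) ≈ 0.539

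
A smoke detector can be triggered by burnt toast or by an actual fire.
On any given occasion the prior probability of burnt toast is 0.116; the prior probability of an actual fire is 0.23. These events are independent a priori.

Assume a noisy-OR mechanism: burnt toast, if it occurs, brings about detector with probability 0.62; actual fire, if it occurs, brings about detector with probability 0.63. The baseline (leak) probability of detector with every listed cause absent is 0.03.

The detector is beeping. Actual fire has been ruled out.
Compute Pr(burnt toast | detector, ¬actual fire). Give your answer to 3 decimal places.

Pr(burnt toast | detector, ¬actual fire) ≈ 0.734

Under noisy-OR, P(detector | causes) = 1 − (1−0.03)·∏(1−qᵢ) over the active causes.
For the numerator, keep only burnt toast=true terms: 0.6314·0.116 = 0.073242
Normalizer over all consistent configurations: 0.03·0.884 + 0.6314·0.116 = 0.099762
P(burnt toast | detector, ¬actual fire) = 0.073242/0.099762 ≈ 0.734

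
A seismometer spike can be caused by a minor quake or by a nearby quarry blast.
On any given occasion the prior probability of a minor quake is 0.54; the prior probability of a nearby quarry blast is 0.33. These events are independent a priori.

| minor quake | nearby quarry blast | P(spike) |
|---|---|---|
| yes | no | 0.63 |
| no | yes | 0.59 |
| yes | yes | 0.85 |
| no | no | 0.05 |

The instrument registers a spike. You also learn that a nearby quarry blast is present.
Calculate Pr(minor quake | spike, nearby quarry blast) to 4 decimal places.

Pr(minor quake | spike, nearby quarry blast) ≈ 0.6284

For the numerator, keep only minor quake=true terms: 0.85×0.54 = 0.459000
Denominator P(spike | nearby quarry blast): 0.59×0.46 + 0.85×0.54 = 0.730400
Posterior = 0.459000 / 0.730400 ≈ 0.6284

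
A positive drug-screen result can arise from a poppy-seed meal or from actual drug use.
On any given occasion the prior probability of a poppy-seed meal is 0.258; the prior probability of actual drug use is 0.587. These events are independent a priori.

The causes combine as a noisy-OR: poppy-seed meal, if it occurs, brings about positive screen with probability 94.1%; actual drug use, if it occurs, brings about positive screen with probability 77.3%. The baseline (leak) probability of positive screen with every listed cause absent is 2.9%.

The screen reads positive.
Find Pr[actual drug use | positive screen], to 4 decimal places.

Under noisy-OR, P(positive screen | causes) = 1 − (1−0.029)·∏(1−qᵢ) over the active causes.
Enumerate the 4 (poppy-seed meal, actual drug use) configurations and weight by the priors:
  P(positive screen) = 0.029·0.742·0.413 + 0.779583·0.742·0.587 + 0.942711·0.258·0.413 + 0.986995·0.258·0.587
        = 0.008887 + 0.339550 + 0.100450 + 0.149476 = 0.598363
Keeping only the actual drug use-present terms gives 0.489026, so
  P(actual drug use | positive screen) = 0.489026 / 0.598363 ≈ 0.8173

Pr[actual drug use | positive screen] ≈ 0.8173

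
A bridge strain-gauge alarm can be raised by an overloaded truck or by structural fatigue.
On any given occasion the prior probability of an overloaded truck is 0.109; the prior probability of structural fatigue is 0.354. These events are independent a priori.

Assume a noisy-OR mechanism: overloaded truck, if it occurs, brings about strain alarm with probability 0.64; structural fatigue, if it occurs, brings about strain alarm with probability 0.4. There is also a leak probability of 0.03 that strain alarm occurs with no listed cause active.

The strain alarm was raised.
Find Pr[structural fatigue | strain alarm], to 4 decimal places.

Under noisy-OR, P(strain alarm | causes) = 1 − (1−0.03)·∏(1−qᵢ) over the active causes.
P(strain alarm) = 0.03×0.891×0.646 + 0.418×0.891×0.354 + 0.6508×0.109×0.646 + 0.79048×0.109×0.354 = 0.017268 + 0.131843 + 0.045825 + 0.030501 = 0.225437
Restricting to configurations with structural fatigue present: 0.131843 + 0.030501 = 0.162344.
P(structural fatigue | strain alarm) = 0.162344 / 0.225437 ≈ 0.7201

Pr[structural fatigue | strain alarm] ≈ 0.7201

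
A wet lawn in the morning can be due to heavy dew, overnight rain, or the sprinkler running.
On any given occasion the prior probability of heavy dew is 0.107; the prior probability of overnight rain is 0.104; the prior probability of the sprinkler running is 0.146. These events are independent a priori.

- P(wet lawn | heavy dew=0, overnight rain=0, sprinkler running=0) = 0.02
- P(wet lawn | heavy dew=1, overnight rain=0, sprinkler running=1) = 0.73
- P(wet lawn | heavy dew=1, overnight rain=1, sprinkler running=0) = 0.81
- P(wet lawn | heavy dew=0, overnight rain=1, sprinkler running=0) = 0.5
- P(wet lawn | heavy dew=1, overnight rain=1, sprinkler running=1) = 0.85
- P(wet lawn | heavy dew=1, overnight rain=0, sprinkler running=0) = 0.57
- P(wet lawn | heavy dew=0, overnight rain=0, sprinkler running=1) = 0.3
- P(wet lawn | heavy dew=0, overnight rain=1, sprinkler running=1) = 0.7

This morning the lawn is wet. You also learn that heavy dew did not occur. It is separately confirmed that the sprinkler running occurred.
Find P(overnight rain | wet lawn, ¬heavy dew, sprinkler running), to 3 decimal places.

P(overnight rain | wet lawn, ¬heavy dew, sprinkler running) ≈ 0.213

By total probability over both values of overnight rain:
  P(wet lawn | ¬heavy dew, sprinkler running) = 0.3*0.896 + 0.7*0.104
        = 0.268800 + 0.072800 = 0.341600
Keeping only the overnight rain-present terms gives 0.072800, so
  P(overnight rain | wet lawn, ¬heavy dew, sprinkler running) = 0.072800 / 0.341600 ≈ 0.213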